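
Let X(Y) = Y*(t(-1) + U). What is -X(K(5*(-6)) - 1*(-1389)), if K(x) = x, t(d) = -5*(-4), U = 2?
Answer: -29898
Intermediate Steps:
t(d) = 20
X(Y) = 22*Y (X(Y) = Y*(20 + 2) = Y*22 = 22*Y)
-X(K(5*(-6)) - 1*(-1389)) = -22*(5*(-6) - 1*(-1389)) = -22*(-30 + 1389) = -22*1359 = -1*29898 = -29898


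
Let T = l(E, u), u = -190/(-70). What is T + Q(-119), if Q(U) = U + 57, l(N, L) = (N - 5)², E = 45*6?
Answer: 70163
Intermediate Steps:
u = 19/7 (u = -190*(-1/70) = 19/7 ≈ 2.7143)
E = 270
l(N, L) = (-5 + N)²
T = 70225 (T = (-5 + 270)² = 265² = 70225)
Q(U) = 57 + U
T + Q(-119) = 70225 + (57 - 119) = 70225 - 62 = 70163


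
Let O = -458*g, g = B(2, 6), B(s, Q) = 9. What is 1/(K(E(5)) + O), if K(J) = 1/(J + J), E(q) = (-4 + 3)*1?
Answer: -2/8245 ≈ -0.00024257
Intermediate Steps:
E(q) = -1 (E(q) = -1*1 = -1)
g = 9
K(J) = 1/(2*J)
O = -4122 (O = -458*9 = -4122)
1/(K(E(5)) + O) = 1/((½)/(-1) - 4122) = 1/((½)*(-1) - 4122) = 1/(-½ - 4122) = 1/(-8245/2) = -2/8245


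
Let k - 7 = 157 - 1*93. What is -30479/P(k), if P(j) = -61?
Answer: 30479/61 ≈ 499.66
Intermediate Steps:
k = 71 (k = 7 + (157 - 1*93) = 7 + (157 - 93) = 7 + 64 = 71)
-30479/P(k) = -30479/(-61) = -30479*(-1/61) = 30479/61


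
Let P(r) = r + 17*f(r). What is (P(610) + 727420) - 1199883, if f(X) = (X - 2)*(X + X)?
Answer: 12138067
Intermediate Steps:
f(X) = 2*X*(-2 + X) (f(X) = (-2 + X)*(2*X) = 2*X*(-2 + X))
P(r) = r + 34*r*(-2 + r) (P(r) = r + 17*(2*r*(-2 + r)) = r + 34*r*(-2 + r))
(P(610) + 727420) - 1199883 = (610*(-67 + 34*610) + 727420) - 1199883 = (610*(-67 + 20740) + 727420) - 1199883 = (610*20673 + 727420) - 1199883 = (12610530 + 727420) - 1199883 = 13337950 - 1199883 = 12138067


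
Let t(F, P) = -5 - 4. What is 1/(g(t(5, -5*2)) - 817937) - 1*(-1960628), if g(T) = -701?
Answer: 1605044584663/818638 ≈ 1.9606e+6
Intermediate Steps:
t(F, P) = -9
1/(g(t(5, -5*2)) - 817937) - 1*(-1960628) = 1/(-701 - 817937) - 1*(-1960628) = 1/(-818638) + 1960628 = -1/818638 + 1960628 = 1605044584663/818638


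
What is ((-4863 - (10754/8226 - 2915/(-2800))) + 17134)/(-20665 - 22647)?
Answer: -28258139881/99759663360 ≈ -0.28326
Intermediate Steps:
((-4863 - (10754/8226 - 2915/(-2800))) + 17134)/(-20665 - 22647) = ((-4863 - (10754*(1/8226) - 2915*(-1/2800))) + 17134)/(-43312) = ((-4863 - (5377/4113 + 583/560)) + 17134)*(-1/43312) = ((-4863 - 1*5408999/2303280) + 17134)*(-1/43312) = ((-4863 - 5408999/2303280) + 17134)*(-1/43312) = (-11206259639/2303280 + 17134)*(-1/43312) = (28258139881/2303280)*(-1/43312) = -28258139881/99759663360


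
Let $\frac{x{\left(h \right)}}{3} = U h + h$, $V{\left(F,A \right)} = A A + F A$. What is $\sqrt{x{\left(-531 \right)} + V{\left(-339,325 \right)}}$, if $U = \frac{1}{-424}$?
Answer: $\frac{i \sqrt{275922134}}{212} \approx 78.353 i$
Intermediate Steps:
$V{\left(F,A \right)} = A^{2} + A F$
$U = - \frac{1}{424} \approx -0.0023585$
$x{\left(h \right)} = \frac{1269 h}{424}$ ($x{\left(h \right)} = 3 \left(- \frac{h}{424} + h\right) = 3 \frac{423 h}{424} = \frac{1269 h}{424}$)
$\sqrt{x{\left(-531 \right)} + V{\left(-339,325 \right)}} = \sqrt{\frac{1269}{424} \left(-531\right) + 325 \left(325 - 339\right)} = \sqrt{- \frac{673839}{424} + 325 \left(-14\right)} = \sqrt{- \frac{673839}{424} - 4550} = \sqrt{- \frac{2603039}{424}} = \frac{i \sqrt{275922134}}{212}$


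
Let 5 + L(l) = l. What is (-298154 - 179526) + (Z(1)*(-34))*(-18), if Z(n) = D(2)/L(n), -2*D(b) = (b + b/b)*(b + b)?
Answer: -476762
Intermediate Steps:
L(l) = -5 + l
D(b) = -b*(1 + b) (D(b) = -(b + b/b)*(b + b)/2 = -(b + 1)*2*b/2 = -(1 + b)*2*b/2 = -b*(1 + b))
Z(n) = -6/(-5 + n) (Z(n) = (-1*2*(1 + 2))/(-5 + n) = (-1*2*3)/(-5 + n) = -6/(-5 + n))
(-298154 - 179526) + (Z(1)*(-34))*(-18) = (-298154 - 179526) + (-6/(-5 + 1)*(-34))*(-18) = -477680 + (-6/(-4)*(-34))*(-18) = -477680 + (-6*(-¼)*(-34))*(-18) = -477680 + ((3/2)*(-34))*(-18) = -477680 - 51*(-18) = -477680 + 918 = -476762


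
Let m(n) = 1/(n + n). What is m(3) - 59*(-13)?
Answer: 4603/6 ≈ 767.17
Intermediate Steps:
m(n) = 1/(2*n)
m(3) - 59*(-13) = (½)/3 - 59*(-13) = (½)*(⅓) + 767 = ⅙ + 767 = 4603/6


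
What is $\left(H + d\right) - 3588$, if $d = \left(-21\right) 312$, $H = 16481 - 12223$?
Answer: $-5882$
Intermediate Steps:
$H = 4258$
$d = -6552$
$\left(H + d\right) - 3588 = \left(4258 - 6552\right) - 3588 = -2294 - 3588 = -5882$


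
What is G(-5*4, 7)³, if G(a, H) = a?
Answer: -8000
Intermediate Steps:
G(-5*4, 7)³ = (-5*4)³ = (-20)³ = -8000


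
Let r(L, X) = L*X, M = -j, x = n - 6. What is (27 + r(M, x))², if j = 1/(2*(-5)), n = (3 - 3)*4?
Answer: 17424/25 ≈ 696.96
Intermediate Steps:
n = 0 (n = 0*4 = 0)
x = -6 (x = 0 - 6 = -6)
j = -⅒ (j = 1/(-10) = -⅒ ≈ -0.10000)
M = ⅒ (M = -1*(-⅒) = ⅒ ≈ 0.10000)
(27 + r(M, x))² = (27 + (⅒)*(-6))² = (27 - ⅗)² = (132/5)² = 17424/25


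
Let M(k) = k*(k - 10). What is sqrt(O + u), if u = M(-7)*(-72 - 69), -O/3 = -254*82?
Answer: sqrt(45705) ≈ 213.79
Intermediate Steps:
O = 62484 (O = -(-762)*82 = -3*(-20828) = 62484)
M(k) = k*(-10 + k)
u = -16779 (u = (-7*(-10 - 7))*(-72 - 69) = -7*(-17)*(-141) = 119*(-141) = -16779)
sqrt(O + u) = sqrt(62484 - 16779) = sqrt(45705)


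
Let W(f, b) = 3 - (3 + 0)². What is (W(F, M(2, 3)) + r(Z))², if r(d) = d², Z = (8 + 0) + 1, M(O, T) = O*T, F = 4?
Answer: 5625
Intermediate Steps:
Z = 9 (Z = 8 + 1 = 9)
W(f, b) = -6 (W(f, b) = 3 - 1*3² = 3 - 1*9 = 3 - 9 = -6)
(W(F, M(2, 3)) + r(Z))² = (-6 + 9²)² = (-6 + 81)² = 75² = 5625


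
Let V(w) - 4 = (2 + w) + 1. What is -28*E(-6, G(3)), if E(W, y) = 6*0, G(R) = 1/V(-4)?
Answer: 0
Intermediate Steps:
V(w) = 7 + w (V(w) = 4 + ((2 + w) + 1) = 4 + (3 + w) = 7 + w)
G(R) = ⅓ (G(R) = 1/(7 - 4) = 1/3 = ⅓)
E(W, y) = 0
-28*E(-6, G(3)) = -28*0 = 0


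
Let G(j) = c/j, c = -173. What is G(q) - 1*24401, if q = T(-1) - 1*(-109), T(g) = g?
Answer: -2635481/108 ≈ -24403.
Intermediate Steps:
q = 108 (q = -1 - 1*(-109) = -1 + 109 = 108)
G(j) = -173/j
G(q) - 1*24401 = -173/108 - 1*24401 = -173*1/108 - 24401 = -173/108 - 24401 = -2635481/108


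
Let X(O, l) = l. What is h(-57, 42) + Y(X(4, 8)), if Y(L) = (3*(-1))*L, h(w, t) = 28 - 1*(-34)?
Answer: 38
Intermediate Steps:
h(w, t) = 62 (h(w, t) = 28 + 34 = 62)
Y(L) = -3*L
h(-57, 42) + Y(X(4, 8)) = 62 - 3*8 = 62 - 24 = 38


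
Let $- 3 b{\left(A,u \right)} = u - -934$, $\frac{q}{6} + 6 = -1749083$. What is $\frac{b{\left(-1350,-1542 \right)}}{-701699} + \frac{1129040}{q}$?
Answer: $- \frac{132395521864}{1227334002211} \approx -0.10787$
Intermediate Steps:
$q = -10494534$ ($q = -36 + 6 \left(-1749083\right) = -36 - 10494498 = -10494534$)
$b{\left(A,u \right)} = - \frac{934}{3} - \frac{u}{3}$ ($b{\left(A,u \right)} = - \frac{u - -934}{3} = - \frac{u + 934}{3} = - \frac{934 + u}{3} = - \frac{934}{3} - \frac{u}{3}$)
$\frac{b{\left(-1350,-1542 \right)}}{-701699} + \frac{1129040}{q} = \frac{- \frac{934}{3} - -514}{-701699} + \frac{1129040}{-10494534} = \left(- \frac{934}{3} + 514\right) \left(- \frac{1}{701699}\right) + 1129040 \left(- \frac{1}{10494534}\right) = \frac{608}{3} \left(- \frac{1}{701699}\right) - \frac{564520}{5247267} = - \frac{608}{2105097} - \frac{564520}{5247267} = - \frac{132395521864}{1227334002211}$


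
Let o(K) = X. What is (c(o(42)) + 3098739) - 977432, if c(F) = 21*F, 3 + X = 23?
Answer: 2121727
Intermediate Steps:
X = 20 (X = -3 + 23 = 20)
o(K) = 20
(c(o(42)) + 3098739) - 977432 = (21*20 + 3098739) - 977432 = (420 + 3098739) - 977432 = 3099159 - 977432 = 2121727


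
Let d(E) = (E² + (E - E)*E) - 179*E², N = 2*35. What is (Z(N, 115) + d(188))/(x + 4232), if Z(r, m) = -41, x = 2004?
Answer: -6291273/6236 ≈ -1008.9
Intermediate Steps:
N = 70
d(E) = -178*E² (d(E) = (E² + 0*E) - 179*E² = (E² + 0) - 179*E² = E² - 179*E² = -178*E²)
(Z(N, 115) + d(188))/(x + 4232) = (-41 - 178*188²)/(2004 + 4232) = (-41 - 178*35344)/6236 = (-41 - 6291232)*(1/6236) = -6291273*1/6236 = -6291273/6236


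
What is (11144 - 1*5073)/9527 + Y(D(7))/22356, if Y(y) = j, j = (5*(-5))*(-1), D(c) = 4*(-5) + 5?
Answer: 135961451/212985612 ≈ 0.63836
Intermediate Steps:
D(c) = -15 (D(c) = -20 + 5 = -15)
j = 25 (j = -25*(-1) = 25)
Y(y) = 25
(11144 - 1*5073)/9527 + Y(D(7))/22356 = (11144 - 1*5073)/9527 + 25/22356 = (11144 - 5073)*(1/9527) + 25*(1/22356) = 6071*(1/9527) + 25/22356 = 6071/9527 + 25/22356 = 135961451/212985612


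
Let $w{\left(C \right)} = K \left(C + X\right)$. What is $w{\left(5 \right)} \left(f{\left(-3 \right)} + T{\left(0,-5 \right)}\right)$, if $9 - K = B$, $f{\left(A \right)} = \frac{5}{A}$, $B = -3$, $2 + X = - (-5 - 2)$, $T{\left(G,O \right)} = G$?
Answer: $-200$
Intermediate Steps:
$X = 5$ ($X = -2 - \left(-5 - 2\right) = -2 - -7 = -2 + 7 = 5$)
$K = 12$ ($K = 9 - -3 = 9 + 3 = 12$)
$w{\left(C \right)} = 60 + 12 C$ ($w{\left(C \right)} = 12 \left(C + 5\right) = 12 \left(5 + C\right) = 60 + 12 C$)
$w{\left(5 \right)} \left(f{\left(-3 \right)} + T{\left(0,-5 \right)}\right) = \left(60 + 12 \cdot 5\right) \left(\frac{5}{-3} + 0\right) = \left(60 + 60\right) \left(5 \left(- \frac{1}{3}\right) + 0\right) = 120 \left(- \frac{5}{3} + 0\right) = 120 \left(- \frac{5}{3}\right) = -200$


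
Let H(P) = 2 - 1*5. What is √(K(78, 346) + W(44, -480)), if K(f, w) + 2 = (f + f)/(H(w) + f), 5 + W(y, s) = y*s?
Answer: I*√528123/5 ≈ 145.34*I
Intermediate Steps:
H(P) = -3 (H(P) = 2 - 5 = -3)
W(y, s) = -5 + s*y (W(y, s) = -5 + y*s = -5 + s*y)
K(f, w) = -2 + 2*f/(-3 + f) (K(f, w) = -2 + (f + f)/(-3 + f) = -2 + (2*f)/(-3 + f) = -2 + 2*f/(-3 + f))
√(K(78, 346) + W(44, -480)) = √(6/(-3 + 78) + (-5 - 480*44)) = √(6/75 + (-5 - 21120)) = √(6*(1/75) - 21125) = √(2/25 - 21125) = √(-528123/25) = I*√528123/5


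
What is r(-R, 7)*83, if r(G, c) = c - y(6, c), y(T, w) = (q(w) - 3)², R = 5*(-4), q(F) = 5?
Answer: 249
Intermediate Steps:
R = -20
y(T, w) = 4 (y(T, w) = (5 - 3)² = 2² = 4)
r(G, c) = -4 + c (r(G, c) = c - 1*4 = c - 4 = -4 + c)
r(-R, 7)*83 = (-4 + 7)*83 = 3*83 = 249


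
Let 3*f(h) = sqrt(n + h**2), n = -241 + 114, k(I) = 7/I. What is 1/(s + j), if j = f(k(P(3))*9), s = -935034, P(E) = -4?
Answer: -134644896/125897555684527 - 12*sqrt(1937)/125897555684527 ≈ -1.0695e-6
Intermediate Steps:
n = -127
f(h) = sqrt(-127 + h**2)/3
j = sqrt(1937)/12 (j = sqrt(-127 + ((7/(-4))*9)**2)/3 = sqrt(-127 + ((7*(-1/4))*9)**2)/3 = sqrt(-127 + (-7/4*9)**2)/3 = sqrt(-127 + (-63/4)**2)/3 = sqrt(-127 + 3969/16)/3 = sqrt(1937/16)/3 = (sqrt(1937)/4)/3 = sqrt(1937)/12 ≈ 3.6676)
1/(s + j) = 1/(-935034 + sqrt(1937)/12)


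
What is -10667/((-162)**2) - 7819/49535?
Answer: -733591681/1299996540 ≈ -0.56430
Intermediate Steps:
-10667/((-162)**2) - 7819/49535 = -10667/26244 - 7819*1/49535 = -10667*1/26244 - 7819/49535 = -10667/26244 - 7819/49535 = -733591681/1299996540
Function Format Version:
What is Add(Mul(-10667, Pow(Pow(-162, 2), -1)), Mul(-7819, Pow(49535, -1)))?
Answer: Rational(-733591681, 1299996540) ≈ -0.56430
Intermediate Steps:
Add(Mul(-10667, Pow(Pow(-162, 2), -1)), Mul(-7819, Pow(49535, -1))) = Add(Mul(-10667, Pow(26244, -1)), Mul(-7819, Rational(1, 49535))) = Add(Mul(-10667, Rational(1, 26244)), Rational(-7819, 49535)) = Add(Rational(-10667, 26244), Rational(-7819, 49535)) = Rational(-733591681, 1299996540)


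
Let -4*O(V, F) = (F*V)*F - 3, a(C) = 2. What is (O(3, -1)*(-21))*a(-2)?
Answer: 0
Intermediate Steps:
O(V, F) = 3/4 - V*F**2/4 (O(V, F) = -((F*V)*F - 3)/4 = -(V*F**2 - 3)/4 = -(-3 + V*F**2)/4 = 3/4 - V*F**2/4)
(O(3, -1)*(-21))*a(-2) = ((3/4 - 1/4*3*(-1)**2)*(-21))*2 = ((3/4 - 1/4*3*1)*(-21))*2 = ((3/4 - 3/4)*(-21))*2 = (0*(-21))*2 = 0*2 = 0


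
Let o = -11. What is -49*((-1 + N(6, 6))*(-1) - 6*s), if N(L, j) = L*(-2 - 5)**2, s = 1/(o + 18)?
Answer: 14399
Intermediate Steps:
s = 1/7 (s = 1/(-11 + 18) = 1/7 ≈ 0.14286)
N(L, j) = 49*L (N(L, j) = L*(-7)**2 = L*49 = 49*L)
-49*((-1 + N(6, 6))*(-1) - 6*s) = -49*((-1 + 49*6)*(-1) - 6*1/7) = -49*((-1 + 294)*(-1) - 6/7) = -49*(293*(-1) - 6/7) = -49*(-293 - 6/7) = -49*(-2057/7) = 14399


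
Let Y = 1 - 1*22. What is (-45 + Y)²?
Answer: 4356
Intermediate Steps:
Y = -21 (Y = 1 - 22 = -21)
(-45 + Y)² = (-45 - 21)² = (-66)² = 4356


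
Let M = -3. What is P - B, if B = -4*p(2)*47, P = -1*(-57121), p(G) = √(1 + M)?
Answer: 57121 + 188*I*√2 ≈ 57121.0 + 265.87*I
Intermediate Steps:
p(G) = I*√2 (p(G) = √(1 - 3) = √(-2) = I*√2)
P = 57121
B = -188*I*√2 (B = -4*I*√2*47 = -188*I*√2 ≈ -265.87*I)
P - B = 57121 - (-188)*I*√2 = 57121 + 188*I*√2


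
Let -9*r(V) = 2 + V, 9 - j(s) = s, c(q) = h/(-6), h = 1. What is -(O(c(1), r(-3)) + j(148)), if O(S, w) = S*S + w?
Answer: 4999/36 ≈ 138.86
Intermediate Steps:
c(q) = -⅙ (c(q) = 1/(-6) = 1*(-⅙) = -⅙)
j(s) = 9 - s
r(V) = -2/9 - V/9 (r(V) = -(2 + V)/9 = -2/9 - V/9)
O(S, w) = w + S² (O(S, w) = S² + w = w + S²)
-(O(c(1), r(-3)) + j(148)) = -(((-2/9 - ⅑*(-3)) + (-⅙)²) + (9 - 1*148)) = -(((-2/9 + ⅓) + 1/36) + (9 - 148)) = -((⅑ + 1/36) - 139) = -(5/36 - 139) = -1*(-4999/36) = 4999/36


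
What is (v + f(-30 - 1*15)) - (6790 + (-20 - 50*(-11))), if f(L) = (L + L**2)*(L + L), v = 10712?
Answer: -174808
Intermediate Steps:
f(L) = 2*L*(L + L**2) (f(L) = (L + L**2)*(2*L) = 2*L*(L + L**2))
(v + f(-30 - 1*15)) - (6790 + (-20 - 50*(-11))) = (10712 + 2*(-30 - 1*15)**2*(1 + (-30 - 1*15))) - (6790 + (-20 - 50*(-11))) = (10712 + 2*(-30 - 15)**2*(1 + (-30 - 15))) - (6790 + (-20 + 550)) = (10712 + 2*(-45)**2*(1 - 45)) - (6790 + 530) = (10712 + 2*2025*(-44)) - 1*7320 = (10712 - 178200) - 7320 = -167488 - 7320 = -174808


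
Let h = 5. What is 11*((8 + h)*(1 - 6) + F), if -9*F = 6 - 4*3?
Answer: -2123/3 ≈ -707.67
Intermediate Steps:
F = ⅔ (F = -(6 - 4*3)/9 = -(6 - 12)/9 = -⅑*(-6) = ⅔ ≈ 0.66667)
11*((8 + h)*(1 - 6) + F) = 11*((8 + 5)*(1 - 6) + ⅔) = 11*(13*(-5) + ⅔) = 11*(-65 + ⅔) = 11*(-193/3) = -2123/3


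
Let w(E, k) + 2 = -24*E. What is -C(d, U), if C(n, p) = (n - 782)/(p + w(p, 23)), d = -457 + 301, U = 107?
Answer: -938/2463 ≈ -0.38084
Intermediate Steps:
w(E, k) = -2 - 24*E
d = -156
C(n, p) = (-782 + n)/(-2 - 23*p) (C(n, p) = (n - 782)/(p + (-2 - 24*p)) = (-782 + n)/(-2 - 23*p))
-C(d, U) = -(782 - 1*(-156))/(2 + 23*107) = -(782 + 156)/(2 + 2461) = -938/2463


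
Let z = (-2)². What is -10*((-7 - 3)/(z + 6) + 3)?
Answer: -20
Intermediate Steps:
z = 4
-10*((-7 - 3)/(z + 6) + 3) = -10*((-7 - 3)/(4 + 6) + 3) = -10*(-10/10 + 3) = -10*(-10*⅒ + 3) = -10*(-1 + 3) = -10*2 = -20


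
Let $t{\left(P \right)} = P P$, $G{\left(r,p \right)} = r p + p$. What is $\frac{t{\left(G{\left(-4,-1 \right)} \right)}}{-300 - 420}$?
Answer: $- \frac{1}{80} \approx -0.0125$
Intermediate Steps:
$G{\left(r,p \right)} = p + p r$ ($G{\left(r,p \right)} = p r + p = p + p r$)
$t{\left(P \right)} = P^{2}$
$\frac{t{\left(G{\left(-4,-1 \right)} \right)}}{-300 - 420} = \frac{\left(- (1 - 4)\right)^{2}}{-300 - 420} = \frac{\left(\left(-1\right) \left(-3\right)\right)^{2}}{-720} = 3^{2} \left(- \frac{1}{720}\right) = 9 \left(- \frac{1}{720}\right) = - \frac{1}{80}$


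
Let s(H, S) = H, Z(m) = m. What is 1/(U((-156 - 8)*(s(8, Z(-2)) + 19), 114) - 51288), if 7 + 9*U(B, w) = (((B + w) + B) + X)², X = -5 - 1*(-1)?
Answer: 3/25343639 ≈ 1.1837e-7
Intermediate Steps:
X = -4 (X = -5 + 1 = -4)
U(B, w) = -7/9 + (-4 + w + 2*B)²/9 (U(B, w) = -7/9 + (((B + w) + B) - 4)²/9 = -7/9 + ((w + 2*B) - 4)²/9 = -7/9 + (-4 + w + 2*B)²/9)
1/(U((-156 - 8)*(s(8, Z(-2)) + 19), 114) - 51288) = 1/((-7/9 + (-4 + 114 + 2*((-156 - 8)*(8 + 19)))²/9) - 51288) = 1/((-7/9 + (-4 + 114 + 2*(-164*27))²/9) - 51288) = 1/((-7/9 + (-4 + 114 + 2*(-4428))²/9) - 51288) = 1/((-7/9 + (-4 + 114 - 8856)²/9) - 51288) = 1/((-7/9 + (⅑)*(-8746)²) - 51288) = 1/((-7/9 + (⅑)*76492516) - 51288) = 1/((-7/9 + 76492516/9) - 51288) = 1/(25497503/3 - 51288) = 1/(25343639/3) = 3/25343639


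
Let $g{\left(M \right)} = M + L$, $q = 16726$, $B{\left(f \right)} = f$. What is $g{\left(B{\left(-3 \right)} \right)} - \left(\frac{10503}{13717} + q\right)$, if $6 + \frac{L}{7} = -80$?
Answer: $- \frac{237739830}{13717} \approx -17332.0$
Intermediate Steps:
$L = -602$ ($L = -42 + 7 \left(-80\right) = -42 - 560 = -602$)
$g{\left(M \right)} = -602 + M$ ($g{\left(M \right)} = M - 602 = -602 + M$)
$g{\left(B{\left(-3 \right)} \right)} - \left(\frac{10503}{13717} + q\right) = \left(-602 - 3\right) - \left(\frac{10503}{13717} + 16726\right) = -605 - \left(10503 \cdot \frac{1}{13717} + 16726\right) = -605 - \left(\frac{10503}{13717} + 16726\right) = -605 - \frac{229441045}{13717} = - \frac{237739830}{13717}$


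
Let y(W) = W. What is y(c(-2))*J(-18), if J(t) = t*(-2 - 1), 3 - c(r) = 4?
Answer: -54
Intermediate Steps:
c(r) = -1 (c(r) = 3 - 1*4 = 3 - 4 = -1)
J(t) = -3*t (J(t) = t*(-3) = -3*t)
y(c(-2))*J(-18) = -(-3)*(-18) = -1*54 = -54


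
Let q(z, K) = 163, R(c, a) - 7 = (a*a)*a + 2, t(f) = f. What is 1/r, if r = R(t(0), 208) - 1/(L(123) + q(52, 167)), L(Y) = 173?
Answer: 336/3023637455 ≈ 1.1112e-7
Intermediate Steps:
R(c, a) = 9 + a³ (R(c, a) = 7 + ((a*a)*a + 2) = 7 + (a²*a + 2) = 7 + (a³ + 2) = 7 + (2 + a³) = 9 + a³)
r = 3023637455/336 (r = (9 + 208³) - 1/(173 + 163) = (9 + 8998912) - 1/336 = 8998921 - 1*1/336 = 8998921 - 1/336 = 3023637455/336 ≈ 8.9989e+6)
1/r = 1/(3023637455/336) = 336/3023637455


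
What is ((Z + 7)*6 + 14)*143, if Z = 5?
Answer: 12298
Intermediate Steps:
((Z + 7)*6 + 14)*143 = ((5 + 7)*6 + 14)*143 = (12*6 + 14)*143 = (72 + 14)*143 = 86*143 = 12298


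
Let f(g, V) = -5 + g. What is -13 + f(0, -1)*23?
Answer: -128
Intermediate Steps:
-13 + f(0, -1)*23 = -13 + (-5 + 0)*23 = -13 - 5*23 = -13 - 115 = -128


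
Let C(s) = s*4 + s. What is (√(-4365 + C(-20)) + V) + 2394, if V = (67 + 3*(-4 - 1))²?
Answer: 5098 + I*√4465 ≈ 5098.0 + 66.821*I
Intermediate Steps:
C(s) = 5*s (C(s) = 4*s + s = 5*s)
V = 2704 (V = (67 + 3*(-5))² = (67 - 15)² = 52² = 2704)
(√(-4365 + C(-20)) + V) + 2394 = (√(-4365 + 5*(-20)) + 2704) + 2394 = (√(-4365 - 100) + 2704) + 2394 = (√(-4465) + 2704) + 2394 = (I*√4465 + 2704) + 2394 = (2704 + I*√4465) + 2394 = 5098 + I*√4465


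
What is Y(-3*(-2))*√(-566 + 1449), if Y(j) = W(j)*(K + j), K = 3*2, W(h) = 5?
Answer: 60*√883 ≈ 1782.9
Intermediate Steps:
K = 6
Y(j) = 30 + 5*j (Y(j) = 5*(6 + j) = 30 + 5*j)
Y(-3*(-2))*√(-566 + 1449) = (30 + 5*(-3*(-2)))*√(-566 + 1449) = (30 + 5*6)*√883 = (30 + 30)*√883 = 60*√883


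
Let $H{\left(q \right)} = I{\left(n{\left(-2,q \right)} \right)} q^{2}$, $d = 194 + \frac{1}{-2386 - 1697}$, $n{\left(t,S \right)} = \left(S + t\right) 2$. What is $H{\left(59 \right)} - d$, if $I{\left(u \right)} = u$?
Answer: $\frac{1619481121}{4083} \approx 3.9664 \cdot 10^{5}$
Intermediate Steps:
$n{\left(t,S \right)} = 2 S + 2 t$
$d = \frac{792101}{4083}$ ($d = 194 + \frac{1}{-4083} = 194 - \frac{1}{4083} = \frac{792101}{4083} \approx 194.0$)
$H{\left(q \right)} = q^{2} \left(-4 + 2 q\right)$ ($H{\left(q \right)} = \left(2 q + 2 \left(-2\right)\right) q^{2} = \left(2 q - 4\right) q^{2} = \left(-4 + 2 q\right) q^{2} = q^{2} \left(-4 + 2 q\right)$)
$H{\left(59 \right)} - d = 2 \cdot 59^{2} \left(-2 + 59\right) - \frac{792101}{4083} = 2 \cdot 3481 \cdot 57 - \frac{792101}{4083} = 396834 - \frac{792101}{4083} = \frac{1619481121}{4083}$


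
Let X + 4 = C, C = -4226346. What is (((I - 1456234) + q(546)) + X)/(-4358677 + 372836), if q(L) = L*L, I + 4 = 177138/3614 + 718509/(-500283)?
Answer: 124809768139912/92390913509139 ≈ 1.3509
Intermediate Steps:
I = 1010132660/23179779 (I = -4 + (177138/3614 + 718509/(-500283)) = -4 + (177138*(1/3614) + 718509*(-1/500283)) = -4 + (6813/139 - 239503/166761) = -4 + 1102851776/23179779 = 1010132660/23179779 ≈ 43.578)
q(L) = L²
X = -4226350 (X = -4 - 4226346 = -4226350)
(((I - 1456234) + q(546)) + X)/(-4358677 + 372836) = (((1010132660/23179779 - 1456234) + 546²) - 4226350)/(-4358677 + 372836) = ((-33754172159626/23179779 + 298116) - 4226350)/(-3985841) = (-26843909163262/23179779 - 4226350)*(-1/3985841) = -124809768139912/23179779*(-1/3985841) = 124809768139912/92390913509139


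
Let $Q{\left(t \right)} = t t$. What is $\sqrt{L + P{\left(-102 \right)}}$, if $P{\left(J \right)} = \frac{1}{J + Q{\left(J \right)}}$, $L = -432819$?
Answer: $\frac{i \sqrt{45935601573774}}{10302} \approx 657.89 i$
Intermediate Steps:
$Q{\left(t \right)} = t^{2}$
$P{\left(J \right)} = \frac{1}{J + J^{2}}$
$\sqrt{L + P{\left(-102 \right)}} = \sqrt{-432819 + \frac{1}{\left(-102\right) \left(1 - 102\right)}} = \sqrt{-432819 - \frac{1}{102 \left(-101\right)}} = \sqrt{-432819 - - \frac{1}{10302}} = \sqrt{-432819 + \frac{1}{10302}} = \sqrt{- \frac{4458901337}{10302}} = \frac{i \sqrt{45935601573774}}{10302}$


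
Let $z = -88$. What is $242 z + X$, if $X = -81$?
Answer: $-21377$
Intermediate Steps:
$242 z + X = 242 \left(-88\right) - 81 = -21296 - 81 = -21377$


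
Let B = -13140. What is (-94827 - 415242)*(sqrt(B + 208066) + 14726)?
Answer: -7511276094 - 510069*sqrt(194926) ≈ -7.7365e+9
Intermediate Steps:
(-94827 - 415242)*(sqrt(B + 208066) + 14726) = (-94827 - 415242)*(sqrt(-13140 + 208066) + 14726) = -510069*(sqrt(194926) + 14726) = -510069*(14726 + sqrt(194926)) = -7511276094 - 510069*sqrt(194926)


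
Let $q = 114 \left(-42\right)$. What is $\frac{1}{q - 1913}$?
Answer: $- \frac{1}{6701} \approx -0.00014923$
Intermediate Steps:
$q = -4788$
$\frac{1}{q - 1913} = \frac{1}{-4788 - 1913} = \frac{1}{-6701} = - \frac{1}{6701}$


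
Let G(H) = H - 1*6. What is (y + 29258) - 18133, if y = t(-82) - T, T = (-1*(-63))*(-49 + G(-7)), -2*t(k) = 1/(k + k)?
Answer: 4930169/328 ≈ 15031.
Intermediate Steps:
t(k) = -1/(4*k) (t(k) = -1/(2*(k + k)) = -1/(2*k)/2 = -1/(4*k))
G(H) = -6 + H (G(H) = H - 6 = -6 + H)
T = -3906 (T = (-1*(-63))*(-49 + (-6 - 7)) = 63*(-49 - 13) = 63*(-62) = -3906)
y = 1281169/328 (y = -¼/(-82) - 1*(-3906) = -¼*(-1/82) + 3906 = 1/328 + 3906 = 1281169/328 ≈ 3906.0)
(y + 29258) - 18133 = (1281169/328 + 29258) - 18133 = 10877793/328 - 18133 = 4930169/328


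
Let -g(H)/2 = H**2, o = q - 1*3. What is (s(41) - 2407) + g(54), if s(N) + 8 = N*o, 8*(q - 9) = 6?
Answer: -31881/4 ≈ -7970.3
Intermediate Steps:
q = 39/4 (q = 9 + (1/8)*6 = 9 + 3/4 = 39/4 ≈ 9.7500)
o = 27/4 (o = 39/4 - 1*3 = 39/4 - 3 = 27/4 ≈ 6.7500)
s(N) = -8 + 27*N/4 (s(N) = -8 + N*(27/4) = -8 + 27*N/4)
g(H) = -2*H**2
(s(41) - 2407) + g(54) = ((-8 + (27/4)*41) - 2407) - 2*54**2 = ((-8 + 1107/4) - 2407) - 2*2916 = (1075/4 - 2407) - 5832 = -8553/4 - 5832 = -31881/4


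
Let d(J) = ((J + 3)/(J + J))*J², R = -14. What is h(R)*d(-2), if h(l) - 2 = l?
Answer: 12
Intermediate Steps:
h(l) = 2 + l
d(J) = J*(3 + J)/2 (d(J) = ((3 + J)/((2*J)))*J² = ((3 + J)*(1/(2*J)))*J² = ((3 + J)/(2*J))*J² = J*(3 + J)/2)
h(R)*d(-2) = (2 - 14)*((½)*(-2)*(3 - 2)) = -6*(-2) = -12*(-1) = 12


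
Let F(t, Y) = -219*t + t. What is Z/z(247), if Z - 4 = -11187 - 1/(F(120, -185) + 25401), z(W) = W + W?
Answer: -4243948/187473 ≈ -22.638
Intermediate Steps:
z(W) = 2*W
F(t, Y) = -218*t
Z = -8487896/759 (Z = 4 + (-11187 - 1/(-218*120 + 25401)) = 4 + (-11187 - 1/(-26160 + 25401)) = 4 + (-11187 - 1/(-759)) = 4 + (-11187 - 1*(-1/759)) = 4 + (-11187 + 1/759) = 4 - 8490932/759 = -8487896/759 ≈ -11183.)
Z/z(247) = -8487896/(759*(2*247)) = -8487896/759/494 = -8487896/759*1/494 = -4243948/187473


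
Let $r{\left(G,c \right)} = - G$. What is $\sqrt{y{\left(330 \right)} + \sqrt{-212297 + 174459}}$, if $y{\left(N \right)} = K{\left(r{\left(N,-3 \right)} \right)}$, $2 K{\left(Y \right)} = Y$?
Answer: $\sqrt{-165 + i \sqrt{37838}} \approx 6.711 + 14.493 i$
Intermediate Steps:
$K{\left(Y \right)} = \frac{Y}{2}$
$y{\left(N \right)} = - \frac{N}{2}$ ($y{\left(N \right)} = \frac{\left(-1\right) N}{2} = - \frac{N}{2}$)
$\sqrt{y{\left(330 \right)} + \sqrt{-212297 + 174459}} = \sqrt{\left(- \frac{1}{2}\right) 330 + \sqrt{-212297 + 174459}} = \sqrt{-165 + \sqrt{-37838}} = \sqrt{-165 + i \sqrt{37838}}$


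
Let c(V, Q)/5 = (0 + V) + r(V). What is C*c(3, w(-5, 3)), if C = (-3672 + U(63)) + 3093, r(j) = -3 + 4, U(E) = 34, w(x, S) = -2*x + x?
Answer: -10900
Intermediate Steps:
w(x, S) = -x
r(j) = 1
C = -545 (C = (-3672 + 34) + 3093 = -3638 + 3093 = -545)
c(V, Q) = 5 + 5*V (c(V, Q) = 5*((0 + V) + 1) = 5*(V + 1) = 5*(1 + V) = 5 + 5*V)
C*c(3, w(-5, 3)) = -545*(5 + 5*3) = -545*(5 + 15) = -545*20 = -10900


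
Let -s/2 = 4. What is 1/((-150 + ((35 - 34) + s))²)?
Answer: 1/24649 ≈ 4.0570e-5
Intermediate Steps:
s = -8 (s = -2*4 = -8)
1/((-150 + ((35 - 34) + s))²) = 1/((-150 + ((35 - 34) - 8))²) = 1/((-150 + (1 - 8))²) = 1/((-150 - 7)²) = 1/((-157)²) = 1/24649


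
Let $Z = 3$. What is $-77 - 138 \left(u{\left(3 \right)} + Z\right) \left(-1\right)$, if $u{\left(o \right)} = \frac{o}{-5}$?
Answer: $\frac{1271}{5} \approx 254.2$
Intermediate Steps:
$u{\left(o \right)} = - \frac{o}{5}$ ($u{\left(o \right)} = o \left(- \frac{1}{5}\right) = - \frac{o}{5}$)
$-77 - 138 \left(u{\left(3 \right)} + Z\right) \left(-1\right) = -77 - 138 \left(\left(- \frac{1}{5}\right) 3 + 3\right) \left(-1\right) = -77 - 138 \left(- \frac{3}{5} + 3\right) \left(-1\right) = -77 - 138 \cdot \frac{12}{5} \left(-1\right) = -77 - - \frac{1656}{5} = -77 + \frac{1656}{5} = \frac{1271}{5}$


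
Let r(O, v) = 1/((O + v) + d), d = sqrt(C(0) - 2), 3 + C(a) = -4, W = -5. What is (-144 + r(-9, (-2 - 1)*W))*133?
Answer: -287014/15 - 133*I/15 ≈ -19134.0 - 8.8667*I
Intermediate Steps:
C(a) = -7 (C(a) = -3 - 4 = -7)
d = 3*I (d = sqrt(-7 - 2) = sqrt(-9) = 3*I ≈ 3.0*I)
r(O, v) = 1/(O + v + 3*I) (r(O, v) = 1/((O + v) + 3*I) = 1/(O + v + 3*I))
(-144 + r(-9, (-2 - 1)*W))*133 = (-144 + 1/(-9 + (-2 - 1)*(-5) + 3*I))*133 = (-144 + 1/(-9 - 3*(-5) + 3*I))*133 = (-144 + 1/(-9 + 15 + 3*I))*133 = (-144 + 1/(6 + 3*I))*133 = (-144 + (6 - 3*I)/45)*133 = -19152 + 133*(6 - 3*I)/45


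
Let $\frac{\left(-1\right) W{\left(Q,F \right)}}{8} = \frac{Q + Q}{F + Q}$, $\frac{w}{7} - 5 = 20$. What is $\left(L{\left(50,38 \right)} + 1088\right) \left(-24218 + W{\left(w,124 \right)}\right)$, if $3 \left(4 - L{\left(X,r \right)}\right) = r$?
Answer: $- \frac{23456013716}{897} \approx -2.6149 \cdot 10^{7}$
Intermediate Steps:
$w = 175$ ($w = 35 + 7 \cdot 20 = 35 + 140 = 175$)
$L{\left(X,r \right)} = 4 - \frac{r}{3}$
$W{\left(Q,F \right)} = - \frac{16 Q}{F + Q}$ ($W{\left(Q,F \right)} = - 8 \frac{Q + Q}{F + Q} = - 8 \frac{2 Q}{F + Q} = - \frac{16 Q}{F + Q}$)
$\left(L{\left(50,38 \right)} + 1088\right) \left(-24218 + W{\left(w,124 \right)}\right) = \left(\left(4 - \frac{38}{3}\right) + 1088\right) \left(-24218 - \frac{2800}{124 + 175}\right) = \left(\left(4 - \frac{38}{3}\right) + 1088\right) \left(-24218 - \frac{2800}{299}\right) = \left(- \frac{26}{3} + 1088\right) \left(-24218 - 2800 \cdot \frac{1}{299}\right) = \frac{3238 \left(-24218 - \frac{2800}{299}\right)}{3} = \frac{3238}{3} \left(- \frac{7243982}{299}\right) = - \frac{23456013716}{897}$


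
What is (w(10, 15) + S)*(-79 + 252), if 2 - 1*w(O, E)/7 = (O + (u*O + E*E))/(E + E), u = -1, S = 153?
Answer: 39617/2 ≈ 19809.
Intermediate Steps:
w(O, E) = 14 - 7*E/2 (w(O, E) = 14 - 7*(O + (-O + E*E))/(E + E) = 14 - 7*(O + (-O + E²))/(2*E) = 14 - 7*(O + (E² - O))*1/(2*E) = 14 - 7*E²*1/(2*E) = 14 - 7*E/2)
(w(10, 15) + S)*(-79 + 252) = ((14 - 7/2*15) + 153)*(-79 + 252) = ((14 - 105/2) + 153)*173 = (-77/2 + 153)*173 = (229/2)*173 = 39617/2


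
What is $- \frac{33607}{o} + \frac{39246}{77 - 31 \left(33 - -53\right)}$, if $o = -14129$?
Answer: $- \frac{155832737}{12193327} \approx -12.78$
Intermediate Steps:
$- \frac{33607}{o} + \frac{39246}{77 - 31 \left(33 - -53\right)} = - \frac{33607}{-14129} + \frac{39246}{77 - 31 \left(33 - -53\right)} = \left(-33607\right) \left(- \frac{1}{14129}\right) + \frac{39246}{77 - 31 \left(33 + 53\right)} = \frac{33607}{14129} + \frac{39246}{77 - 2666} = \frac{33607}{14129} + \frac{39246}{-2589} = \frac{33607}{14129} + 39246 \left(- \frac{1}{2589}\right) = \frac{33607}{14129} - \frac{13082}{863} = - \frac{155832737}{12193327}$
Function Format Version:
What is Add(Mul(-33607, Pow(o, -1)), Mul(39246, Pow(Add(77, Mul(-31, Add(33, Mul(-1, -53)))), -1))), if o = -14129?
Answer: Rational(-155832737, 12193327) ≈ -12.780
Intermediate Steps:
Add(Mul(-33607, Pow(o, -1)), Mul(39246, Pow(Add(77, Mul(-31, Add(33, Mul(-1, -53)))), -1))) = Add(Mul(-33607, Pow(-14129, -1)), Mul(39246, Pow(Add(77, Mul(-31, Add(33, Mul(-1, -53)))), -1))) = Add(Mul(-33607, Rational(-1, 14129)), Mul(39246, Pow(Add(77, Mul(-31, Add(33, 53))), -1))) = Add(Rational(33607, 14129), Mul(39246, Pow(Add(77, Mul(-31, 86)), -1))) = Add(Rational(33607, 14129), Mul(39246, Pow(Add(77, -2666), -1))) = Add(Rational(33607, 14129), Mul(39246, Pow(-2589, -1))) = Add(Rational(33607, 14129), Mul(39246, Rational(-1, 2589))) = Add(Rational(33607, 14129), Rational(-13082, 863)) = Rational(-155832737, 12193327)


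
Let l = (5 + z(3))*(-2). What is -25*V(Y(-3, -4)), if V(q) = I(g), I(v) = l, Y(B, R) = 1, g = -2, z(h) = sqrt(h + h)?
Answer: 250 + 50*sqrt(6) ≈ 372.47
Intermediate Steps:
z(h) = sqrt(2)*sqrt(h) (z(h) = sqrt(2*h) = sqrt(2)*sqrt(h))
l = -10 - 2*sqrt(6) (l = (5 + sqrt(2)*sqrt(3))*(-2) = (5 + sqrt(6))*(-2) = -10 - 2*sqrt(6) ≈ -14.899)
I(v) = -10 - 2*sqrt(6)
V(q) = -10 - 2*sqrt(6)
-25*V(Y(-3, -4)) = -25*(-10 - 2*sqrt(6)) = 250 + 50*sqrt(6)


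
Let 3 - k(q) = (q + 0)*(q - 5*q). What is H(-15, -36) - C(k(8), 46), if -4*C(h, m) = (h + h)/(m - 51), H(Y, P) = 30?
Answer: 41/10 ≈ 4.1000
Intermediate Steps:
k(q) = 3 + 4*q**2 (k(q) = 3 - (q + 0)*(q - 5*q) = 3 - q*(-4*q) = 3 - (-4)*q**2 = 3 + 4*q**2)
C(h, m) = -h/(2*(-51 + m)) (C(h, m) = -(h + h)/(4*(m - 51)) = -2*h/(4*(-51 + m)) = -h/(2*(-51 + m)))
H(-15, -36) - C(k(8), 46) = 30 - (-1)*(3 + 4*8**2)/(-102 + 2*46) = 30 - (-1)*(3 + 4*64)/(-102 + 92) = 30 - (-1)*(3 + 256)/(-10) = 30 - (-1)*259*(-1)/10 = 30 - 1*259/10 = 30 - 259/10 = 41/10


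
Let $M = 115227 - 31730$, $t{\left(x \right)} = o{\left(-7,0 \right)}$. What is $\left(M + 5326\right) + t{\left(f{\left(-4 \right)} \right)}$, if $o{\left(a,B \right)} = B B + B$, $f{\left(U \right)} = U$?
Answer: $88823$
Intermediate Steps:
$o{\left(a,B \right)} = B + B^{2}$ ($o{\left(a,B \right)} = B^{2} + B = B + B^{2}$)
$t{\left(x \right)} = 0$ ($t{\left(x \right)} = 0 \left(1 + 0\right) = 0 \cdot 1 = 0$)
$M = 83497$ ($M = 115227 - 31730 = 83497$)
$\left(M + 5326\right) + t{\left(f{\left(-4 \right)} \right)} = \left(83497 + 5326\right) + 0 = 88823 + 0 = 88823$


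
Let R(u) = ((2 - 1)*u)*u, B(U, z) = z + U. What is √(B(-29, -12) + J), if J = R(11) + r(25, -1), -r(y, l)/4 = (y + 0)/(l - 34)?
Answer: 2*√1015/7 ≈ 9.1026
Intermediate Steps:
B(U, z) = U + z
r(y, l) = -4*y/(-34 + l) (r(y, l) = -4*(y + 0)/(l - 34) = -4*y/(-34 + l))
R(u) = u² (R(u) = (1*u)*u = u*u = u²)
J = 867/7 (J = 11² - 4*25/(-34 - 1) = 121 - 4*25/(-35) = 121 - 4*25*(-1/35) = 121 + 20/7 = 867/7 ≈ 123.86)
√(B(-29, -12) + J) = √((-29 - 12) + 867/7) = √(-41 + 867/7) = √(580/7) = 2*√1015/7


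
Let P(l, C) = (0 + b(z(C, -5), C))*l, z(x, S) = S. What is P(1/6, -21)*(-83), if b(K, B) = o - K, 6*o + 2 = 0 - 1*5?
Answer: -1909/36 ≈ -53.028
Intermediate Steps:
o = -7/6 (o = -1/3 + (0 - 1*5)/6 = -1/3 + (0 - 5)/6 = -1/3 + (1/6)*(-5) = -1/3 - 5/6 = -7/6 ≈ -1.1667)
b(K, B) = -7/6 - K
P(l, C) = 23*l/6 (P(l, C) = (0 + (-7/6 - 1*(-5)))*l = (0 + (-7/6 + 5))*l = (0 + 23/6)*l = 23*l/6)
P(1/6, -21)*(-83) = ((23/6)/6)*(-83) = ((23/6)*(1/6))*(-83) = (23/36)*(-83) = -1909/36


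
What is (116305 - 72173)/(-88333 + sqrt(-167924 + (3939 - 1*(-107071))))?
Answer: -3898311956/7802775803 - 44132*I*sqrt(56914)/7802775803 ≈ -0.49961 - 0.0013493*I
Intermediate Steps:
(116305 - 72173)/(-88333 + sqrt(-167924 + (3939 - 1*(-107071)))) = 44132/(-88333 + sqrt(-167924 + (3939 + 107071))) = 44132/(-88333 + sqrt(-167924 + 111010)) = 44132/(-88333 + sqrt(-56914)) = 44132/(-88333 + I*sqrt(56914))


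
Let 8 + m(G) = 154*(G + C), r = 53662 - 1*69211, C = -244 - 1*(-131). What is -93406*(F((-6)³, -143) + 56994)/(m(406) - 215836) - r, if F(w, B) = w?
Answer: 3978981123/85361 ≈ 46614.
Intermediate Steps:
C = -113 (C = -244 + 131 = -113)
r = -15549 (r = 53662 - 69211 = -15549)
m(G) = -17410 + 154*G (m(G) = -8 + 154*(G - 113) = -8 + 154*(-113 + G) = -8 + (-17402 + 154*G) = -17410 + 154*G)
-93406*(F((-6)³, -143) + 56994)/(m(406) - 215836) - r = -93406*((-6)³ + 56994)/((-17410 + 154*406) - 215836) - 1*(-15549) = -93406*(-216 + 56994)/((-17410 + 62524) - 215836) + 15549 = -93406*56778/(45114 - 215836) + 15549 = -93406/((-170722*1/56778)) + 15549 = -93406/(-85361/28389) + 15549 = -93406*(-28389/85361) + 15549 = 2651702934/85361 + 15549 = 3978981123/85361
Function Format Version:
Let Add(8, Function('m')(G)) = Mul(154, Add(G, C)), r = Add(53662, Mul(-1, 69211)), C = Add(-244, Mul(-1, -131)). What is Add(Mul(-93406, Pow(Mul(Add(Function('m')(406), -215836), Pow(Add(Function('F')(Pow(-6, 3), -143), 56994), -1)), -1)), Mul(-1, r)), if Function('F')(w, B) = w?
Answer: Rational(3978981123, 85361) ≈ 46614.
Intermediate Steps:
C = -113 (C = Add(-244, 131) = -113)
r = -15549 (r = Add(53662, -69211) = -15549)
Function('m')(G) = Add(-17410, Mul(154, G)) (Function('m')(G) = Add(-8, Mul(154, Add(G, -113))) = Add(-8, Mul(154, Add(-113, G))) = Add(-8, Add(-17402, Mul(154, G))) = Add(-17410, Mul(154, G)))
Add(Mul(-93406, Pow(Mul(Add(Function('m')(406), -215836), Pow(Add(Function('F')(Pow(-6, 3), -143), 56994), -1)), -1)), Mul(-1, r)) = Add(Mul(-93406, Pow(Mul(Add(Add(-17410, Mul(154, 406)), -215836), Pow(Add(Pow(-6, 3), 56994), -1)), -1)), Mul(-1, -15549)) = Add(Mul(-93406, Pow(Mul(Add(Add(-17410, 62524), -215836), Pow(Add(-216, 56994), -1)), -1)), 15549) = Add(Mul(-93406, Pow(Mul(Add(45114, -215836), Pow(56778, -1)), -1)), 15549) = Add(Mul(-93406, Pow(Mul(-170722, Rational(1, 56778)), -1)), 15549) = Add(Mul(-93406, Pow(Rational(-85361, 28389), -1)), 15549) = Add(Mul(-93406, Rational(-28389, 85361)), 15549) = Add(Rational(2651702934, 85361), 15549) = Rational(3978981123, 85361)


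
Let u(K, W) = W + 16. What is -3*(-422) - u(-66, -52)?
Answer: 1302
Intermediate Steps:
u(K, W) = 16 + W
-3*(-422) - u(-66, -52) = -3*(-422) - (16 - 52) = 1266 - 1*(-36) = 1266 + 36 = 1302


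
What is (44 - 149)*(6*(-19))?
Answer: 11970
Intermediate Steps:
(44 - 149)*(6*(-19)) = -105*(-114) = 11970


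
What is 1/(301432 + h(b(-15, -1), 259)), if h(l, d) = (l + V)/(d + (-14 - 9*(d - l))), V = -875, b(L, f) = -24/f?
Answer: 1870/563678691 ≈ 3.3175e-6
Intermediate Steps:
h(l, d) = (-875 + l)/(-14 - 8*d + 9*l) (h(l, d) = (l - 875)/(d + (-14 - 9*(d - l))) = (-875 + l)/(d + (-14 + (-9*d + 9*l))) = (-875 + l)/(d + (-14 - 9*d + 9*l)) = (-875 + l)/(-14 - 8*d + 9*l))
1/(301432 + h(b(-15, -1), 259)) = 1/(301432 + (875 - (-24)/(-1))/(14 - (-216)/(-1) + 8*259)) = 1/(301432 + (875 - (-24)*(-1))/(14 - (-216)*(-1) + 2072)) = 1/(301432 + (875 - 1*24)/(14 - 9*24 + 2072)) = 1/(301432 + (875 - 24)/(14 - 216 + 2072)) = 1/(301432 + 851/1870) = 1/(563678691/1870) = 1870/563678691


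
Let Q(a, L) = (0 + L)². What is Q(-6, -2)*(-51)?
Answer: -204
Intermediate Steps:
Q(a, L) = L²
Q(-6, -2)*(-51) = (-2)²*(-51) = 4*(-51) = -204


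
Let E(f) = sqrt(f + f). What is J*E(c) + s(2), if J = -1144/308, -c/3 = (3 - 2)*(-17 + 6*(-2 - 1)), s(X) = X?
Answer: 2 - 26*sqrt(210)/7 ≈ -51.825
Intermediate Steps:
c = 105 (c = -3*(3 - 2)*(-17 + 6*(-2 - 1)) = -3*(-17 + 6*(-3)) = -3*(-17 - 18) = -3*(-35) = 105)
J = -26/7 (J = -1144*1/308 = -26/7 ≈ -3.7143)
E(f) = sqrt(2)*sqrt(f) (E(f) = sqrt(2*f) = sqrt(2)*sqrt(f))
J*E(c) + s(2) = -26*sqrt(2)*sqrt(105)/7 + 2 = -26*sqrt(210)/7 + 2 = 2 - 26*sqrt(210)/7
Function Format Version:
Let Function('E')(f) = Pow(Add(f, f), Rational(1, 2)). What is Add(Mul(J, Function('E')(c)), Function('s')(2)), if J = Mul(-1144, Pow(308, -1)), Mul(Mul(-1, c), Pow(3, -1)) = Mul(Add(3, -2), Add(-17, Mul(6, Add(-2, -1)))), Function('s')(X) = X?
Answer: Add(2, Mul(Rational(-26, 7), Pow(210, Rational(1, 2)))) ≈ -51.825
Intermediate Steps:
c = 105 (c = Mul(-3, Mul(Add(3, -2), Add(-17, Mul(6, Add(-2, -1))))) = Mul(-3, Mul(1, Add(-17, Mul(6, -3)))) = Mul(-3, Mul(1, Add(-17, -18))) = Mul(-3, Mul(1, -35)) = Mul(-3, -35) = 105)
J = Rational(-26, 7) (J = Mul(-1144, Rational(1, 308)) = Rational(-26, 7) ≈ -3.7143)
Function('E')(f) = Mul(Pow(2, Rational(1, 2)), Pow(f, Rational(1, 2))) (Function('E')(f) = Pow(Mul(2, f), Rational(1, 2)) = Mul(Pow(2, Rational(1, 2)), Pow(f, Rational(1, 2))))
Add(Mul(J, Function('E')(c)), Function('s')(2)) = Add(Mul(Rational(-26, 7), Mul(Pow(2, Rational(1, 2)), Pow(105, Rational(1, 2)))), 2) = Add(Mul(Rational(-26, 7), Pow(210, Rational(1, 2))), 2) = Add(2, Mul(Rational(-26, 7), Pow(210, Rational(1, 2))))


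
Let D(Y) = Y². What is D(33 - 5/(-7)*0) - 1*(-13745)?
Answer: 14834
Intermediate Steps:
D(33 - 5/(-7)*0) - 1*(-13745) = (33 - 5/(-7)*0)² - 1*(-13745) = (33 - 5*(-⅐)*0)² + 13745 = (33 - (-5)*0/7)² + 13745 = (33 - 1*0)² + 13745 = (33 + 0)² + 13745 = 33² + 13745 = 1089 + 13745 = 14834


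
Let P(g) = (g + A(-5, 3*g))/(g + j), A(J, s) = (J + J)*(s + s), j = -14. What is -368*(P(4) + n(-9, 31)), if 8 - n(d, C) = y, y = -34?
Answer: -120704/5 ≈ -24141.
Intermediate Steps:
A(J, s) = 4*J*s (A(J, s) = (2*J)*(2*s) = 4*J*s)
P(g) = -59*g/(-14 + g) (P(g) = (g + 4*(-5)*(3*g))/(g - 14) = (g - 60*g)/(-14 + g) = (-59*g)/(-14 + g) = -59*g/(-14 + g))
n(d, C) = 42 (n(d, C) = 8 - 1*(-34) = 8 + 34 = 42)
-368*(P(4) + n(-9, 31)) = -368*(-59*4/(-14 + 4) + 42) = -368*(-59*4/(-10) + 42) = -368*(-59*4*(-1/10) + 42) = -368*(118/5 + 42) = -368*328/5 = -120704/5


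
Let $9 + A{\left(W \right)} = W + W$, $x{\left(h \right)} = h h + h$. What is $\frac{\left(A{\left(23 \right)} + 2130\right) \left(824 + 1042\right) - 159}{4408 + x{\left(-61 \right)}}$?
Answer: $\frac{4043463}{8068} \approx 501.17$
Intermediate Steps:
$x{\left(h \right)} = h + h^{2}$ ($x{\left(h \right)} = h^{2} + h = h + h^{2}$)
$A{\left(W \right)} = -9 + 2 W$ ($A{\left(W \right)} = -9 + \left(W + W\right) = -9 + 2 W$)
$\frac{\left(A{\left(23 \right)} + 2130\right) \left(824 + 1042\right) - 159}{4408 + x{\left(-61 \right)}} = \frac{\left(\left(-9 + 2 \cdot 23\right) + 2130\right) \left(824 + 1042\right) - 159}{4408 - 61 \left(1 - 61\right)} = \frac{\left(\left(-9 + 46\right) + 2130\right) 1866 - 159}{4408 - -3660} = \frac{\left(37 + 2130\right) 1866 - 159}{4408 + 3660} = \frac{2167 \cdot 1866 - 159}{8068} = \left(4043622 - 159\right) \frac{1}{8068} = 4043463 \cdot \frac{1}{8068} = \frac{4043463}{8068}$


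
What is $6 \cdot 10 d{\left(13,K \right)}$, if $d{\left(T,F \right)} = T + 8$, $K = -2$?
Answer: $1260$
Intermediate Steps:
$d{\left(T,F \right)} = 8 + T$
$6 \cdot 10 d{\left(13,K \right)} = 6 \cdot 10 \left(8 + 13\right) = 60 \cdot 21 = 1260$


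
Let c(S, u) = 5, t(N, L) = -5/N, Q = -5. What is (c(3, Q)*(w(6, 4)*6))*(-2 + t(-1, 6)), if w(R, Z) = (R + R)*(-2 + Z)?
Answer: 2160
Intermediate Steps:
w(R, Z) = 2*R*(-2 + Z) (w(R, Z) = (2*R)*(-2 + Z) = 2*R*(-2 + Z))
(c(3, Q)*(w(6, 4)*6))*(-2 + t(-1, 6)) = (5*((2*6*(-2 + 4))*6))*(-2 - 5/(-1)) = (5*((2*6*2)*6))*(-2 - 5*(-1)) = (5*(24*6))*(-2 + 5) = (5*144)*3 = 720*3 = 2160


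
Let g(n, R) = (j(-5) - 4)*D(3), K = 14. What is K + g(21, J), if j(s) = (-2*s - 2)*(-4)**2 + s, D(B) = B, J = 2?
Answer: 371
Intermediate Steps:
j(s) = -32 - 31*s (j(s) = (-2 - 2*s)*16 + s = (-32 - 32*s) + s = -32 - 31*s)
g(n, R) = 357 (g(n, R) = ((-32 - 31*(-5)) - 4)*3 = ((-32 + 155) - 4)*3 = (123 - 4)*3 = 119*3 = 357)
K + g(21, J) = 14 + 357 = 371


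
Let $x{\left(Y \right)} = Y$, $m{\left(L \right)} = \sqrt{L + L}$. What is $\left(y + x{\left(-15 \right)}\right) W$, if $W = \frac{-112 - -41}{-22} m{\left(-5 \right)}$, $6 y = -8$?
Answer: $- \frac{3479 i \sqrt{10}}{66} \approx - 166.69 i$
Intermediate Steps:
$y = - \frac{4}{3}$ ($y = \frac{1}{6} \left(-8\right) = - \frac{4}{3} \approx -1.3333$)
$m{\left(L \right)} = \sqrt{2} \sqrt{L}$ ($m{\left(L \right)} = \sqrt{2 L} = \sqrt{2} \sqrt{L}$)
$W = \frac{71 i \sqrt{10}}{22}$ ($W = \frac{-112 - -41}{-22} \sqrt{2} \sqrt{-5} = \left(-112 + 41\right) \left(- \frac{1}{22}\right) \sqrt{2} i \sqrt{5} = \left(-71\right) \left(- \frac{1}{22}\right) i \sqrt{10} = \frac{71 i \sqrt{10}}{22} \approx 10.206 i$)
$\left(y + x{\left(-15 \right)}\right) W = \left(- \frac{4}{3} - 15\right) \frac{71 i \sqrt{10}}{22} = - \frac{49 \frac{71 i \sqrt{10}}{22}}{3} = - \frac{3479 i \sqrt{10}}{66}$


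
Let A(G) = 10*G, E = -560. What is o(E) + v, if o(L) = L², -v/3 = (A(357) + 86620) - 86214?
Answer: 301672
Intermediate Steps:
v = -11928 (v = -3*((10*357 + 86620) - 86214) = -3*((3570 + 86620) - 86214) = -3*(90190 - 86214) = -3*3976 = -11928)
o(E) + v = (-560)² - 11928 = 313600 - 11928 = 301672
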